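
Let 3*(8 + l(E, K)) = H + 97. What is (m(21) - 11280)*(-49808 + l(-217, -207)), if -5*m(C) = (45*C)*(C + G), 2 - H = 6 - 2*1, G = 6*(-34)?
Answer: -1160323457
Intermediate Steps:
G = -204
H = -2 (H = 2 - (6 - 2*1) = 2 - (6 - 2) = 2 - 1*4 = 2 - 4 = -2)
l(E, K) = 71/3 (l(E, K) = -8 + (-2 + 97)/3 = -8 + (⅓)*95 = -8 + 95/3 = 71/3)
m(C) = -9*C*(-204 + C) (m(C) = -45*C*(C - 204)/5 = -45*C*(-204 + C)/5 = -9*C*(-204 + C))
(m(21) - 11280)*(-49808 + l(-217, -207)) = (9*21*(204 - 1*21) - 11280)*(-49808 + 71/3) = (9*21*(204 - 21) - 11280)*(-149353/3) = (9*21*183 - 11280)*(-149353/3) = (34587 - 11280)*(-149353/3) = 23307*(-149353/3) = -1160323457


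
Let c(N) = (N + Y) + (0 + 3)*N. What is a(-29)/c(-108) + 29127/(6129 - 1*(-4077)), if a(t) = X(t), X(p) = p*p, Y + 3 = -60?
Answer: 30871/26730 ≈ 1.1549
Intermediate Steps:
Y = -63 (Y = -3 - 60 = -63)
X(p) = p**2
a(t) = t**2
c(N) = -63 + 4*N (c(N) = (N - 63) + (0 + 3)*N = (-63 + N) + 3*N = -63 + 4*N)
a(-29)/c(-108) + 29127/(6129 - 1*(-4077)) = (-29)**2/(-63 + 4*(-108)) + 29127/(6129 - 1*(-4077)) = 841/(-63 - 432) + 29127/(6129 + 4077) = 841/(-495) + 29127/10206 = 841*(-1/495) + 29127*(1/10206) = -841/495 + 1387/486 = 30871/26730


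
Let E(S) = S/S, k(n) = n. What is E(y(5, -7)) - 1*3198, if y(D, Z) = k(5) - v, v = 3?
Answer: -3197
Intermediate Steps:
y(D, Z) = 2 (y(D, Z) = 5 - 1*3 = 5 - 3 = 2)
E(S) = 1
E(y(5, -7)) - 1*3198 = 1 - 1*3198 = 1 - 3198 = -3197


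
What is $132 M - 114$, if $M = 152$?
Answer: $19950$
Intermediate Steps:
$132 M - 114 = 132 \cdot 152 - 114 = 20064 - 114 = 19950$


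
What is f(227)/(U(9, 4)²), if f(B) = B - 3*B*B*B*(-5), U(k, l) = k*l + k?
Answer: 175456472/2025 ≈ 86645.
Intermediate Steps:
U(k, l) = k + k*l
f(B) = B + 15*B³ (f(B) = B - 3*B²*B*(-5) = B - 3*B³*(-5) = B + 15*B³)
f(227)/(U(9, 4)²) = (227 + 15*227³)/((9*(1 + 4))²) = (227 + 15*11697083)/((9*5)²) = (227 + 175456245)/(45²) = 175456472/2025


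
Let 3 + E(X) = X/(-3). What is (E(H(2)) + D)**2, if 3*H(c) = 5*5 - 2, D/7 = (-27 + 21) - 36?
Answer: 7268416/81 ≈ 89734.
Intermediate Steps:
D = -294 (D = 7*((-27 + 21) - 36) = 7*(-6 - 36) = 7*(-42) = -294)
H(c) = 23/3 (H(c) = (5*5 - 2)/3 = (25 - 2)/3 = (1/3)*23 = 23/3)
E(X) = -3 - X/3 (E(X) = -3 + X/(-3) = -3 + X*(-1/3) = -3 - X/3)
(E(H(2)) + D)**2 = ((-3 - 1/3*23/3) - 294)**2 = ((-3 - 23/9) - 294)**2 = (-50/9 - 294)**2 = (-2696/9)**2 = 7268416/81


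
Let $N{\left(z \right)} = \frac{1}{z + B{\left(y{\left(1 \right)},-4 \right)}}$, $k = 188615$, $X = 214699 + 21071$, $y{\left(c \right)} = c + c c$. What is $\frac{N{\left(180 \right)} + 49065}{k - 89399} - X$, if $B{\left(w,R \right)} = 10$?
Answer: $- \frac{4444500378449}{18851040} \approx -2.3577 \cdot 10^{5}$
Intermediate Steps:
$y{\left(c \right)} = c + c^{2}$
$X = 235770$
$N{\left(z \right)} = \frac{1}{10 + z}$ ($N{\left(z \right)} = \frac{1}{z + 10} = \frac{1}{10 + z}$)
$\frac{N{\left(180 \right)} + 49065}{k - 89399} - X = \frac{\frac{1}{10 + 180} + 49065}{188615 - 89399} - 235770 = \frac{\frac{1}{190} + 49065}{99216} - 235770 = \left(\frac{1}{190} + 49065\right) \frac{1}{99216} - 235770 = \frac{9322351}{190} \cdot \frac{1}{99216} - 235770 = \frac{9322351}{18851040} - 235770 = - \frac{4444500378449}{18851040}$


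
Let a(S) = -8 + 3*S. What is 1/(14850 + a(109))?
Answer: 1/15169 ≈ 6.5924e-5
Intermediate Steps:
1/(14850 + a(109)) = 1/(14850 + (-8 + 3*109)) = 1/(14850 + (-8 + 327)) = 1/(14850 + 319) = 1/15169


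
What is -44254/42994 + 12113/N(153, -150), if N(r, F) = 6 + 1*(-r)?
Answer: -37663690/451437 ≈ -83.431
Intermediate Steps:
N(r, F) = 6 - r
-44254/42994 + 12113/N(153, -150) = -44254/42994 + 12113/(6 - 1*153) = -44254*1/42994 + 12113/(6 - 153) = -3161/3071 + 12113/(-147) = -3161/3071 + 12113*(-1/147) = -3161/3071 - 12113/147 = -37663690/451437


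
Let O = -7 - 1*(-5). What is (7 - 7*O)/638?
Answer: 21/638 ≈ 0.032915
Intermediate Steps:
O = -2 (O = -7 + 5 = -2)
(7 - 7*O)/638 = (7 - 7*(-2))/638 = (7 + 14)*(1/638) = 21*(1/638) = 21/638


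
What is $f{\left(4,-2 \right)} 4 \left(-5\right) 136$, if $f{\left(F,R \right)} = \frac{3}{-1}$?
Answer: $8160$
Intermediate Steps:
$f{\left(F,R \right)} = -3$ ($f{\left(F,R \right)} = 3 \left(-1\right) = -3$)
$f{\left(4,-2 \right)} 4 \left(-5\right) 136 = \left(-3\right) 4 \left(-5\right) 136 = \left(-12\right) \left(-5\right) 136 = 60 \cdot 136 = 8160$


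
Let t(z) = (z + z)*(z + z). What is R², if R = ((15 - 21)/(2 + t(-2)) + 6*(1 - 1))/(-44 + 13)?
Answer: 1/8649 ≈ 0.00011562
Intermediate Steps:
t(z) = 4*z² (t(z) = (2*z)*(2*z) = 4*z²)
R = 1/93 (R = ((15 - 21)/(2 + 4*(-2)²) + 6*(1 - 1))/(-44 + 13) = (-6/(2 + 4*4) + 6*0)/(-31) = (-6/(2 + 16) + 0)*(-1/31) = (-6/18 + 0)*(-1/31) = (-6*1/18 + 0)*(-1/31) = (-⅓ + 0)*(-1/31) = -⅓*(-1/31) = 1/93 ≈ 0.010753)
R² = (1/93)² = 1/8649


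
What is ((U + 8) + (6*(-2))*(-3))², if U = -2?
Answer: 1764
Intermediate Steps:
((U + 8) + (6*(-2))*(-3))² = ((-2 + 8) + (6*(-2))*(-3))² = (6 - 12*(-3))² = (6 + 36)² = 42² = 1764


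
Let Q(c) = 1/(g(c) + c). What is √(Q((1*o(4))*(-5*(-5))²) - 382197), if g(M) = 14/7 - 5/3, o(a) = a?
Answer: 3*I*√2389368284966/7501 ≈ 618.22*I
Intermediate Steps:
g(M) = ⅓ (g(M) = 14*(⅐) - 5*⅓ = 2 - 5/3 = ⅓)
Q(c) = 1/(⅓ + c)
√(Q((1*o(4))*(-5*(-5))²) - 382197) = √(3/(1 + 3*((1*4)*(-5*(-5))²)) - 382197) = √(3/(1 + 3*(4*25²)) - 382197) = √(3/(1 + 3*(4*625)) - 382197) = √(3/(1 + 3*2500) - 382197) = √(3/(1 + 7500) - 382197) = √(3/7501 - 382197) = √(-2866859694/7501) = 3*I*√2389368284966/7501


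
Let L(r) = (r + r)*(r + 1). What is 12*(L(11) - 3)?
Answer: 3132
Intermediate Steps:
L(r) = 2*r*(1 + r) (L(r) = (2*r)*(1 + r) = 2*r*(1 + r))
12*(L(11) - 3) = 12*(2*11*(1 + 11) - 3) = 12*(2*11*12 - 3) = 12*(264 - 3) = 12*261 = 3132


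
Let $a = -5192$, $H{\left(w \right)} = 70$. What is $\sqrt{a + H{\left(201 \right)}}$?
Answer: $i \sqrt{5122} \approx 71.568 i$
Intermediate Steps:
$\sqrt{a + H{\left(201 \right)}} = \sqrt{-5192 + 70} = \sqrt{-5122} = i \sqrt{5122}$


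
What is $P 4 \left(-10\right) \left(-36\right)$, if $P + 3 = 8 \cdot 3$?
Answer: $30240$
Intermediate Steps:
$P = 21$ ($P = -3 + 8 \cdot 3 = -3 + 24 = 21$)
$P 4 \left(-10\right) \left(-36\right) = 21 \cdot 4 \left(-10\right) \left(-36\right) = 21 \left(-40\right) \left(-36\right) = \left(-840\right) \left(-36\right) = 30240$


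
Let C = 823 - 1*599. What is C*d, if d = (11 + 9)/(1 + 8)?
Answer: 4480/9 ≈ 497.78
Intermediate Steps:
C = 224 (C = 823 - 599 = 224)
d = 20/9 ≈ 2.2222
C*d = 224*(20/9) = 4480/9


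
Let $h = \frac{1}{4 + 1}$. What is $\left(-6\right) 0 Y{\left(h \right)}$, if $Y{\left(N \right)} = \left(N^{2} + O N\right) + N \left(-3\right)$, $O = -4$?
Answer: $0$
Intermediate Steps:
$h = \frac{1}{5} \approx 0.2$
$Y{\left(N \right)} = N^{2} - 7 N$ ($Y{\left(N \right)} = \left(N^{2} - 4 N\right) + N \left(-3\right) = \left(N^{2} - 4 N\right) - 3 N = N^{2} - 7 N$)
$\left(-6\right) 0 Y{\left(h \right)} = \left(-6\right) 0 \frac{-7 + \frac{1}{5}}{5} = 0 \cdot \frac{1}{5} \left(- \frac{34}{5}\right) = 0 \left(- \frac{34}{25}\right) = 0$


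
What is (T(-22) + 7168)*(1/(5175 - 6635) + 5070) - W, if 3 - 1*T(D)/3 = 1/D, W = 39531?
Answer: 1167515279783/32120 ≈ 3.6349e+7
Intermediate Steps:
T(D) = 9 - 3/D
(T(-22) + 7168)*(1/(5175 - 6635) + 5070) - W = ((9 - 3/(-22)) + 7168)*(1/(5175 - 6635) + 5070) - 1*39531 = ((9 - 3*(-1/22)) + 7168)*(1/(-1460) + 5070) - 39531 = ((9 + 3/22) + 7168)*(-1/1460 + 5070) - 39531 = (201/22 + 7168)*(7402199/1460) - 39531 = (157897/22)*(7402199/1460) - 39531 = 1168785015503/32120 - 39531 = 1167515279783/32120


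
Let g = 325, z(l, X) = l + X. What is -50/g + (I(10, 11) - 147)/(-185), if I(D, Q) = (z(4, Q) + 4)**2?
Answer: -3152/2405 ≈ -1.3106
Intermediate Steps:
z(l, X) = X + l
I(D, Q) = (8 + Q)**2 (I(D, Q) = ((Q + 4) + 4)**2 = ((4 + Q) + 4)**2 = (8 + Q)**2)
-50/g + (I(10, 11) - 147)/(-185) = -50/325 + ((8 + 11)**2 - 147)/(-185) = -50*1/325 + (19**2 - 147)*(-1/185) = -2/13 + (361 - 147)*(-1/185) = -2/13 + 214*(-1/185) = -2/13 - 214/185 = -3152/2405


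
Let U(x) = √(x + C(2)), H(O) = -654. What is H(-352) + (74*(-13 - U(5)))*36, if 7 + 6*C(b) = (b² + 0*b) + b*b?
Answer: -35286 - 444*√186 ≈ -41341.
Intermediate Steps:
C(b) = -7/6 + b²/3 (C(b) = -7/6 + ((b² + 0*b) + b*b)/6 = -7/6 + ((b² + 0) + b²)/6 = -7/6 + (b² + b²)/6 = -7/6 + (2*b²)/6 = -7/6 + b²/3)
U(x) = √(⅙ + x) (U(x) = √(x + (-7/6 + (⅓)*2²)) = √(x + (-7/6 + (⅓)*4)) = √(x + (-7/6 + 4/3)) = √(x + ⅙) = √(⅙ + x))
H(-352) + (74*(-13 - U(5)))*36 = -654 + (74*(-13 - √(6 + 36*5)/6))*36 = -654 + (74*(-13 - √(6 + 180)/6))*36 = -654 + (74*(-13 - √186/6))*36 = -654 + (-962 - 37*√186/3)*36 = -654 + (-34632 - 444*√186) = -35286 - 444*√186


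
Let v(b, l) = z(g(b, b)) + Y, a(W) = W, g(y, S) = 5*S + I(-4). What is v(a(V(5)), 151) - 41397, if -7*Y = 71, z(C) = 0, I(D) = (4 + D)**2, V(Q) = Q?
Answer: -289850/7 ≈ -41407.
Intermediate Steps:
g(y, S) = 5*S (g(y, S) = 5*S + (4 - 4)**2 = 5*S + 0**2 = 5*S + 0 = 5*S)
Y = -71/7 (Y = -1/7*71 = -71/7 ≈ -10.143)
v(b, l) = -71/7 (v(b, l) = 0 - 71/7 = -71/7)
v(a(V(5)), 151) - 41397 = -71/7 - 41397 = -289850/7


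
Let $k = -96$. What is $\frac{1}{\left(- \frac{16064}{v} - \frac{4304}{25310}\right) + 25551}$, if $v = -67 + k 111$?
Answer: $\frac{135699565}{3467439799339} \approx 3.9135 \cdot 10^{-5}$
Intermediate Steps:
$v = -10723$ ($v = -67 - 10656 = -10723$)
$\frac{1}{\left(- \frac{16064}{v} - \frac{4304}{25310}\right) + 25551} = \frac{1}{\left(- \frac{16064}{-10723} - \frac{4304}{25310}\right) + 25551} = \frac{1}{\left(\left(-16064\right) \left(- \frac{1}{10723}\right) - \frac{2152}{12655}\right) + 25551} = \frac{1}{\left(\frac{16064}{10723} - \frac{2152}{12655}\right) + 25551} = \frac{1}{\frac{180214024}{135699565} + 25551} = \frac{1}{\frac{3467439799339}{135699565}} = \frac{135699565}{3467439799339}$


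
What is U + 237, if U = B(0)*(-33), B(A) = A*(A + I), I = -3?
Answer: 237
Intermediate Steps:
B(A) = A*(-3 + A) (B(A) = A*(A - 3) = A*(-3 + A))
U = 0 (U = (0*(-3 + 0))*(-33) = (0*(-3))*(-33) = 0*(-33) = 0)
U + 237 = 0 + 237 = 237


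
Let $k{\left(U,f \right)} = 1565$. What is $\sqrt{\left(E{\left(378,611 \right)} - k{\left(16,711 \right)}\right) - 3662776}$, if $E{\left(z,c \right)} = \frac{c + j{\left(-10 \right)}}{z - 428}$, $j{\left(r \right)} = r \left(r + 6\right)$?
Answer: $\frac{i \sqrt{366435402}}{10} \approx 1914.3 i$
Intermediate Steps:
$j{\left(r \right)} = r \left(6 + r\right)$
$E{\left(z,c \right)} = \frac{40 + c}{-428 + z}$ ($E{\left(z,c \right)} = \frac{c - 10 \left(6 - 10\right)}{z - 428} = \frac{c - -40}{-428 + z} = \frac{c + 40}{-428 + z} = \frac{40 + c}{-428 + z}$)
$\sqrt{\left(E{\left(378,611 \right)} - k{\left(16,711 \right)}\right) - 3662776} = \sqrt{\left(\frac{40 + 611}{-428 + 378} - 1565\right) - 3662776} = \sqrt{\left(\frac{1}{-50} \cdot 651 - 1565\right) - 3662776} = \sqrt{\left(\left(- \frac{1}{50}\right) 651 - 1565\right) - 3662776} = \sqrt{\left(- \frac{651}{50} - 1565\right) - 3662776} = \sqrt{- \frac{78901}{50} - 3662776} = \sqrt{- \frac{183217701}{50}} = \frac{i \sqrt{366435402}}{10}$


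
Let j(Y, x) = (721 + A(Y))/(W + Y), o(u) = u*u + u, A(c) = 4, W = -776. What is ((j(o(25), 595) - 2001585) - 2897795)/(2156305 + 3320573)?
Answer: -617322605/690086628 ≈ -0.89456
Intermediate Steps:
o(u) = u + u² (o(u) = u² + u = u + u²)
j(Y, x) = 725/(-776 + Y) (j(Y, x) = (721 + 4)/(-776 + Y) = 725/(-776 + Y))
((j(o(25), 595) - 2001585) - 2897795)/(2156305 + 3320573) = ((725/(-776 + 25*(1 + 25)) - 2001585) - 2897795)/(2156305 + 3320573) = ((725/(-776 + 25*26) - 2001585) - 2897795)/5476878 = ((725/(-776 + 650) - 2001585) - 2897795)*(1/5476878) = ((725/(-126) - 2001585) - 2897795)*(1/5476878) = ((725*(-1/126) - 2001585) - 2897795)*(1/5476878) = ((-725/126 - 2001585) - 2897795)*(1/5476878) = (-252200435/126 - 2897795)*(1/5476878) = -617322605/126*1/5476878 = -617322605/690086628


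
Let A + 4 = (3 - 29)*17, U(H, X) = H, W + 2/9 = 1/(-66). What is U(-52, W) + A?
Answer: -498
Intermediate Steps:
W = -47/198 (W = -2/9 + 1/(-66) = -2/9 - 1/66 = -47/198 ≈ -0.23737)
A = -446 (A = -4 + (3 - 29)*17 = -4 - 26*17 = -4 - 442 = -446)
U(-52, W) + A = -52 - 446 = -498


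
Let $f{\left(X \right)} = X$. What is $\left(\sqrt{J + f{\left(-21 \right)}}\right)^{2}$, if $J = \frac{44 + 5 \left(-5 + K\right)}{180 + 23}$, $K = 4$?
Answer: $- \frac{4224}{203} \approx -20.808$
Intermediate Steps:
$J = \frac{39}{203}$ ($J = \frac{44 + 5 \left(-5 + 4\right)}{180 + 23} = \frac{44 + 5 \left(-1\right)}{203} = \left(44 - 5\right) \frac{1}{203} = 39 \cdot \frac{1}{203} = \frac{39}{203} \approx 0.19212$)
$\left(\sqrt{J + f{\left(-21 \right)}}\right)^{2} = \left(\sqrt{\frac{39}{203} - 21}\right)^{2} = \left(\sqrt{- \frac{4224}{203}}\right)^{2} = \left(\frac{8 i \sqrt{13398}}{203}\right)^{2} = - \frac{4224}{203}$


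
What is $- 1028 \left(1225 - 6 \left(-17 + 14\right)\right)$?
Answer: $-1277804$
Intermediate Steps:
$- 1028 \left(1225 - 6 \left(-17 + 14\right)\right) = - 1028 \left(1225 - -18\right) = - 1028 \left(1225 + 18\right) = \left(-1028\right) 1243 = -1277804$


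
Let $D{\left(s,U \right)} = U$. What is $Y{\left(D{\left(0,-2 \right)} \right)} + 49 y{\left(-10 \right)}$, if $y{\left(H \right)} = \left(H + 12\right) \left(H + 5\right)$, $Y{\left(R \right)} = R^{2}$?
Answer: $-486$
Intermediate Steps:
$y{\left(H \right)} = \left(5 + H\right) \left(12 + H\right)$ ($y{\left(H \right)} = \left(12 + H\right) \left(5 + H\right) = \left(5 + H\right) \left(12 + H\right)$)
$Y{\left(D{\left(0,-2 \right)} \right)} + 49 y{\left(-10 \right)} = \left(-2\right)^{2} + 49 \left(60 + \left(-10\right)^{2} + 17 \left(-10\right)\right) = 4 + 49 \left(60 + 100 - 170\right) = 4 + 49 \left(-10\right) = 4 - 490 = -486$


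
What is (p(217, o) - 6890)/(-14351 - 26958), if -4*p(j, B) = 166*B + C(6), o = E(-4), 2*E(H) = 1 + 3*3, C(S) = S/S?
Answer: 28391/165236 ≈ 0.17182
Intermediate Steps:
C(S) = 1
E(H) = 5 (E(H) = (1 + 3*3)/2 = (1 + 9)/2 = (½)*10 = 5)
o = 5
p(j, B) = -¼ - 83*B/2 (p(j, B) = -(166*B + 1)/4 = -(1 + 166*B)/4 = -¼ - 83*B/2)
(p(217, o) - 6890)/(-14351 - 26958) = ((-¼ - 83/2*5) - 6890)/(-14351 - 26958) = ((-¼ - 415/2) - 6890)/(-41309) = (-831/4 - 6890)*(-1/41309) = -28391/4*(-1/41309) = 28391/165236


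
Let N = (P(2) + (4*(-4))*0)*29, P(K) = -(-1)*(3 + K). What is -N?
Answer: -145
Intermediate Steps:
P(K) = 3 + K (P(K) = -(-3 - K) = 3 + K)
N = 145 (N = ((3 + 2) + (4*(-4))*0)*29 = (5 - 16*0)*29 = (5 + 0)*29 = 5*29 = 145)
-N = -1*145 = -145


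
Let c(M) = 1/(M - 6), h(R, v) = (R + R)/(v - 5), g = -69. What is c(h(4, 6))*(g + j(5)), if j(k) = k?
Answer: -32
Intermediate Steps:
h(R, v) = 2*R/(-5 + v) (h(R, v) = (2*R)/(-5 + v) = 2*R/(-5 + v))
c(M) = 1/(-6 + M)
c(h(4, 6))*(g + j(5)) = (-69 + 5)/(-6 + 2*4/(-5 + 6)) = -64/(-6 + 2*4/1) = -64/(-6 + 2*4*1) = -64/(-6 + 8) = -64/2 = (½)*(-64) = -32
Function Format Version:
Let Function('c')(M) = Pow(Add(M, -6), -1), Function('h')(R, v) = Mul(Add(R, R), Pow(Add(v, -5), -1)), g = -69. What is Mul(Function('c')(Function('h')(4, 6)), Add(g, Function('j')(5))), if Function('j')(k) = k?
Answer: -32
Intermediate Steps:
Function('h')(R, v) = Mul(2, R, Pow(Add(-5, v), -1)) (Function('h')(R, v) = Mul(Mul(2, R), Pow(Add(-5, v), -1)) = Mul(2, R, Pow(Add(-5, v), -1)))
Function('c')(M) = Pow(Add(-6, M), -1)
Mul(Function('c')(Function('h')(4, 6)), Add(g, Function('j')(5))) = Mul(Pow(Add(-6, Mul(2, 4, Pow(Add(-5, 6), -1))), -1), Add(-69, 5)) = Mul(Pow(Add(-6, Mul(2, 4, Pow(1, -1))), -1), -64) = Mul(Pow(Add(-6, Mul(2, 4, 1)), -1), -64) = Mul(Pow(Add(-6, 8), -1), -64) = Mul(Pow(2, -1), -64) = Mul(Rational(1, 2), -64) = -32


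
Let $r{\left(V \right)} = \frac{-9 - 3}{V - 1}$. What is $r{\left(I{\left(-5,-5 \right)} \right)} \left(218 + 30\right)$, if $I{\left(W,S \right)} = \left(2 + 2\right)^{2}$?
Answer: $- \frac{992}{5} \approx -198.4$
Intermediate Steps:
$I{\left(W,S \right)} = 16$ ($I{\left(W,S \right)} = 4^{2} = 16$)
$r{\left(V \right)} = - \frac{12}{-1 + V}$
$r{\left(I{\left(-5,-5 \right)} \right)} \left(218 + 30\right) = - \frac{12}{-1 + 16} \left(218 + 30\right) = - \frac{12}{15} \cdot 248 = \left(-12\right) \frac{1}{15} \cdot 248 = \left(- \frac{4}{5}\right) 248 = - \frac{992}{5}$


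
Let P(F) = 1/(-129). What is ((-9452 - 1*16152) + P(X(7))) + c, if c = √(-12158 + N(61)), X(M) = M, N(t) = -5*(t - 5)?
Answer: -3302917/129 + 3*I*√1382 ≈ -25604.0 + 111.53*I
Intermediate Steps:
N(t) = 25 - 5*t (N(t) = -5*(-5 + t) = 25 - 5*t)
P(F) = -1/129
c = 3*I*√1382 (c = √(-12158 + (25 - 5*61)) = √(-12158 + (25 - 305)) = √(-12158 - 280) = √(-12438) = 3*I*√1382 ≈ 111.53*I)
((-9452 - 1*16152) + P(X(7))) + c = ((-9452 - 1*16152) - 1/129) + 3*I*√1382 = ((-9452 - 16152) - 1/129) + 3*I*√1382 = (-25604 - 1/129) + 3*I*√1382 = -3302917/129 + 3*I*√1382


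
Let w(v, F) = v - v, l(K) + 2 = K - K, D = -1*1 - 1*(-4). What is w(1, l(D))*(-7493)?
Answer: 0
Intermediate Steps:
D = 3 (D = -1 + 4 = 3)
l(K) = -2 (l(K) = -2 + (K - K) = -2 + 0 = -2)
w(v, F) = 0
w(1, l(D))*(-7493) = 0*(-7493) = 0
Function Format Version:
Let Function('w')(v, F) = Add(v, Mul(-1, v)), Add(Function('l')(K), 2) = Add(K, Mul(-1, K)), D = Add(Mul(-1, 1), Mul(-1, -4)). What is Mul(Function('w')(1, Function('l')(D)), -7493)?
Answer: 0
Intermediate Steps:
D = 3 (D = Add(-1, 4) = 3)
Function('l')(K) = -2 (Function('l')(K) = Add(-2, Add(K, Mul(-1, K))) = Add(-2, 0) = -2)
Function('w')(v, F) = 0
Mul(Function('w')(1, Function('l')(D)), -7493) = Mul(0, -7493) = 0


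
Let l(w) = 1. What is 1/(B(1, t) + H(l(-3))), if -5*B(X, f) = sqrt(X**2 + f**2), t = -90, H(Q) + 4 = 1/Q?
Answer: 75/7876 - 5*sqrt(8101)/7876 ≈ -0.047617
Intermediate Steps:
H(Q) = -4 + 1/Q
B(X, f) = -sqrt(X**2 + f**2)/5
1/(B(1, t) + H(l(-3))) = 1/(-sqrt(1**2 + (-90)**2)/5 + (-4 + 1/1)) = 1/(-sqrt(1 + 8100)/5 + (-4 + 1)) = 1/(-sqrt(8101)/5 - 3) = 1/(-3 - sqrt(8101)/5)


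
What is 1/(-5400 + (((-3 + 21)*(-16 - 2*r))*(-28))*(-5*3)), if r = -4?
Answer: -1/65880 ≈ -1.5179e-5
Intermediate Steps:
1/(-5400 + (((-3 + 21)*(-16 - 2*r))*(-28))*(-5*3)) = 1/(-5400 + (((-3 + 21)*(-16 - 2*(-4)))*(-28))*(-5*3)) = 1/(-5400 + ((18*(-16 + 8))*(-28))*(-15)) = 1/(-5400 + ((18*(-8))*(-28))*(-15)) = 1/(-5400 - 144*(-28)*(-15)) = 1/(-5400 + 4032*(-15)) = 1/(-5400 - 60480) = 1/(-65880) = -1/65880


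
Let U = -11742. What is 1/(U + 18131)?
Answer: 1/6389 ≈ 0.00015652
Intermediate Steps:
1/(U + 18131) = 1/(-11742 + 18131) = 1/6389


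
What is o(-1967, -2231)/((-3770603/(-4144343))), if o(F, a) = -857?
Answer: -3551701951/3770603 ≈ -941.95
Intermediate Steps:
o(-1967, -2231)/((-3770603/(-4144343))) = -857/((-3770603/(-4144343))) = -857/((-3770603*(-1/4144343))) = -857/3770603/4144343 = -857*4144343/3770603 = -3551701951/3770603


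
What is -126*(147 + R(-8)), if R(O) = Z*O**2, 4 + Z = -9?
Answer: 86310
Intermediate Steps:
Z = -13 (Z = -4 - 9 = -13)
R(O) = -13*O**2
-126*(147 + R(-8)) = -126*(147 - 13*(-8)**2) = -126*(147 - 13*64) = -126*(147 - 832) = -126*(-685) = 86310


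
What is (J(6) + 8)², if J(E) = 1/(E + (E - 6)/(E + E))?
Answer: 2401/36 ≈ 66.694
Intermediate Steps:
J(E) = 1/(E + (-6 + E)/(2*E)) (J(E) = 1/(E + (-6 + E)/((2*E))) = 1/(E + (-6 + E)*(1/(2*E))) = 1/(E + (-6 + E)/(2*E)))
(J(6) + 8)² = (2*6/(-6 + 6 + 2*6²) + 8)² = (2*6/(-6 + 6 + 2*36) + 8)² = (2*6/(-6 + 6 + 72) + 8)² = (2*6/72 + 8)² = (2*6*(1/72) + 8)² = (⅙ + 8)² = (49/6)² = 2401/36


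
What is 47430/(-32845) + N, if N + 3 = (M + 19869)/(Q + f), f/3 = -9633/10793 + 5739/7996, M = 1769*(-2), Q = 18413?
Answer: -37129814699704021/10438219122758729 ≈ -3.5571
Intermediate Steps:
M = -3538
f = -45253323/86300828 (f = 3*(-9633/10793 + 5739/7996) = 3*(-15084441/86300828) = -45253323/86300828 ≈ -0.52437)
N = -3357656855855/1589011892641 (N = -3 + (-3538 + 19869)/(18413 - 45253323/86300828) = -3 + 16331/(1589011892641/86300828) = -3 + 16331*(86300828/1589011892641) = -3 + 1409378822068/1589011892641 = -3357656855855/1589011892641 ≈ -2.1130)
47430/(-32845) + N = 47430/(-32845) - 3357656855855/1589011892641 = 47430*(-1/32845) - 3357656855855/1589011892641 = -9486/6569 - 3357656855855/1589011892641 = -37129814699704021/10438219122758729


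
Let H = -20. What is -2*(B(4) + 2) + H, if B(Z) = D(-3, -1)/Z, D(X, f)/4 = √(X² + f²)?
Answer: -24 - 2*√10 ≈ -30.325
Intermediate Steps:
D(X, f) = 4*√(X² + f²)
B(Z) = 4*√10/Z (B(Z) = (4*√((-3)² + (-1)²))/Z = (4*√(9 + 1))/Z = (4*√10)/Z = 4*√10/Z)
-2*(B(4) + 2) + H = -2*(4*√10/4 + 2) - 20 = -2*(4*√10*(¼) + 2) - 20 = -2*(√10 + 2) - 20 = -2*(2 + √10) - 20 = (-4 - 2*√10) - 20 = -24 - 2*√10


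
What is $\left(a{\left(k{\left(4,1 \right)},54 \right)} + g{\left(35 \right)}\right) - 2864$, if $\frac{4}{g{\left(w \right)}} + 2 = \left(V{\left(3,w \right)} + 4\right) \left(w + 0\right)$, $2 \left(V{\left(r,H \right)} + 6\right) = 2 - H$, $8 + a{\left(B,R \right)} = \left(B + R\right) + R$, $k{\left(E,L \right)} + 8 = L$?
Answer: $- \frac{3599537}{1299} \approx -2771.0$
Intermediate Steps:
$k{\left(E,L \right)} = -8 + L$
$a{\left(B,R \right)} = -8 + B + 2 R$ ($a{\left(B,R \right)} = -8 + \left(\left(B + R\right) + R\right) = -8 + \left(B + 2 R\right) = -8 + B + 2 R$)
$V{\left(r,H \right)} = -5 - \frac{H}{2}$ ($V{\left(r,H \right)} = -6 + \frac{2 - H}{2} = -6 - \left(-1 + \frac{H}{2}\right) = -5 - \frac{H}{2}$)
$g{\left(w \right)} = \frac{4}{-2 + w \left(-1 - \frac{w}{2}\right)}$ ($g{\left(w \right)} = \frac{4}{-2 + \left(\left(-5 - \frac{w}{2}\right) + 4\right) \left(w + 0\right)} = \frac{4}{-2 + \left(-1 - \frac{w}{2}\right) w} = \frac{4}{-2 + w \left(-1 - \frac{w}{2}\right)}$)
$\left(a{\left(k{\left(4,1 \right)},54 \right)} + g{\left(35 \right)}\right) - 2864 = \left(\left(-8 + \left(-8 + 1\right) + 2 \cdot 54\right) - \frac{8}{4 + 35^{2} + 2 \cdot 35}\right) - 2864 = \left(\left(-8 - 7 + 108\right) - \frac{8}{4 + 1225 + 70}\right) - 2864 = \left(93 - \frac{8}{1299}\right) - 2864 = \frac{120799}{1299} - 2864 = - \frac{3599537}{1299}$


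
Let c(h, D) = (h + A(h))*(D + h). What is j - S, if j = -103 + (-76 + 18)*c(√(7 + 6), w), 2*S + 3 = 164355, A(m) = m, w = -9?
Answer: -83787 + 1044*√13 ≈ -80023.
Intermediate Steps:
c(h, D) = 2*h*(D + h) (c(h, D) = (h + h)*(D + h) = (2*h)*(D + h) = 2*h*(D + h))
S = 82176 (S = -3/2 + (½)*164355 = -3/2 + 164355/2 = 82176)
j = -103 - 116*√13*(-9 + √13) (j = -103 + (-76 + 18)*(2*√(7 + 6)*(-9 + √(7 + 6))) = -103 - 116*√13*(-9 + √13) ≈ 2153.2)
j - S = (-1611 + 1044*√13) - 1*82176 = (-1611 + 1044*√13) - 82176 = -83787 + 1044*√13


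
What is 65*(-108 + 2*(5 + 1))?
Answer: -6240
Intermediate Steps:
65*(-108 + 2*(5 + 1)) = 65*(-108 + 2*6) = 65*(-108 + 12) = 65*(-96) = -6240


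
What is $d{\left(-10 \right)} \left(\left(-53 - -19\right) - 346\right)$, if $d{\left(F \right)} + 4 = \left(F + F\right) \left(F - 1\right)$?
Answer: $-82080$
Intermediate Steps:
$d{\left(F \right)} = -4 + 2 F \left(-1 + F\right)$ ($d{\left(F \right)} = -4 + \left(F + F\right) \left(F - 1\right) = -4 + 2 F \left(-1 + F\right)$)
$d{\left(-10 \right)} \left(\left(-53 - -19\right) - 346\right) = \left(-4 - -20 + 2 \left(-10\right)^{2}\right) \left(\left(-53 - -19\right) - 346\right) = \left(-4 + 20 + 2 \cdot 100\right) \left(\left(-53 + 19\right) - 346\right) = \left(-4 + 20 + 200\right) \left(-34 - 346\right) = 216 \left(-380\right) = -82080$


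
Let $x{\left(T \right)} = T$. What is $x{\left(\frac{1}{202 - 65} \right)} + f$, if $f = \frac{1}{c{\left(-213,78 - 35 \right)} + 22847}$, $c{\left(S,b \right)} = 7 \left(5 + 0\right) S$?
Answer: $\frac{15529}{2108704} \approx 0.0073642$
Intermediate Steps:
$c{\left(S,b \right)} = 35 S$ ($c{\left(S,b \right)} = 7 \cdot 5 S = 35 S$)
$f = \frac{1}{15392}$ ($f = \frac{1}{35 \left(-213\right) + 22847} = \frac{1}{-7455 + 22847} = \frac{1}{15392} \approx 6.4969 \cdot 10^{-5}$)
$x{\left(\frac{1}{202 - 65} \right)} + f = \frac{1}{202 - 65} + \frac{1}{15392} = \frac{1}{137} + \frac{1}{15392} = \frac{15529}{2108704}$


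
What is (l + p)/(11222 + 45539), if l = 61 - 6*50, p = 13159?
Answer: 12920/56761 ≈ 0.22762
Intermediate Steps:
l = -239 (l = 61 - 300 = -239)
(l + p)/(11222 + 45539) = (-239 + 13159)/(11222 + 45539) = 12920/56761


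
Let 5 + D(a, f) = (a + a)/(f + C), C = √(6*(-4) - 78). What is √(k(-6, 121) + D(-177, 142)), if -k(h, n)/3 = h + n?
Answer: √2*√((-25027 - 175*I*√102)/(142 + I*√102)) ≈ 0.0046983 + 18.774*I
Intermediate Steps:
C = I*√102 (C = √(-24 - 78) = √(-102) = I*√102 ≈ 10.1*I)
k(h, n) = -3*h - 3*n (k(h, n) = -3*(h + n) = -3*h - 3*n)
D(a, f) = -5 + 2*a/(f + I*√102) (D(a, f) = -5 + (a + a)/(f + I*√102) = -5 + (2*a)/(f + I*√102) = -5 + 2*a/(f + I*√102))
√(k(-6, 121) + D(-177, 142)) = √((-3*(-6) - 3*121) + (-5*142 + 2*(-177) - 5*I*√102)/(142 + I*√102)) = √((18 - 363) + (-710 - 354 - 5*I*√102)/(142 + I*√102)) = √(-345 + (-1064 - 5*I*√102)/(142 + I*√102))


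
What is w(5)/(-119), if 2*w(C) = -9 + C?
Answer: 2/119 ≈ 0.016807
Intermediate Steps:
w(C) = -9/2 + C/2 (w(C) = (-9 + C)/2 = -9/2 + C/2)
w(5)/(-119) = (-9/2 + (1/2)*5)/(-119) = (-9/2 + 5/2)*(-1/119) = -2*(-1/119) = 2/119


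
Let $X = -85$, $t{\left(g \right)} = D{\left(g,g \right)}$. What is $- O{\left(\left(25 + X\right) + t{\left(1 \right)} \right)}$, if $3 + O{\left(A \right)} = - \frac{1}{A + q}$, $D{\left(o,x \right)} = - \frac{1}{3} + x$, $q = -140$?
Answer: $\frac{1791}{598} \approx 2.995$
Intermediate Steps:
$D{\left(o,x \right)} = - \frac{1}{3} + x$ ($D{\left(o,x \right)} = \left(-1\right) \frac{1}{3} + x = - \frac{1}{3} + x$)
$t{\left(g \right)} = - \frac{1}{3} + g$
$O{\left(A \right)} = -3 - \frac{1}{-140 + A}$ ($O{\left(A \right)} = -3 - \frac{1}{A - 140} = -3 - \frac{1}{-140 + A}$)
$- O{\left(\left(25 + X\right) + t{\left(1 \right)} \right)} = - \frac{419 - 3 \left(\left(25 - 85\right) + \left(- \frac{1}{3} + 1\right)\right)}{-140 + \left(\left(25 - 85\right) + \left(- \frac{1}{3} + 1\right)\right)} = - \frac{419 - 3 \left(-60 + \frac{2}{3}\right)}{-140 + \left(-60 + \frac{2}{3}\right)} = - \frac{419 - -178}{-140 - \frac{178}{3}} = - \frac{419 + 178}{- \frac{598}{3}} = - \frac{\left(-3\right) 597}{598} = \left(-1\right) \left(- \frac{1791}{598}\right) = \frac{1791}{598}$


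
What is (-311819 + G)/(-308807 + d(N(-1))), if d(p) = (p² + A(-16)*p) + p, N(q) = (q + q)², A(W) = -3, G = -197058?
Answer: 508877/308799 ≈ 1.6479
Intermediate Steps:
N(q) = 4*q² (N(q) = (2*q)² = 4*q²)
d(p) = p² - 2*p (d(p) = (p² - 3*p) + p = p² - 2*p)
(-311819 + G)/(-308807 + d(N(-1))) = (-311819 - 197058)/(-308807 + (4*(-1)²)*(-2 + 4*(-1)²)) = -508877/(-308807 + (4*1)*(-2 + 4*1)) = -508877/(-308807 + 4*(-2 + 4)) = -508877/(-308807 + 4*2) = -508877/(-308807 + 8) = -508877/(-308799) = -508877*(-1/308799) = 508877/308799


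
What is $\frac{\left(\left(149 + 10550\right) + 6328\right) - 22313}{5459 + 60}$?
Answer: $- \frac{5286}{5519} \approx -0.95778$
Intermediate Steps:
$\frac{\left(\left(149 + 10550\right) + 6328\right) - 22313}{5459 + 60} = \frac{\left(10699 + 6328\right) - 22313}{5519} = \left(17027 - 22313\right) \frac{1}{5519} = \left(-5286\right) \frac{1}{5519} = - \frac{5286}{5519}$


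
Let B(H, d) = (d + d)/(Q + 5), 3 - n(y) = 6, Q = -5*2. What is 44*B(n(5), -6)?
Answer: 528/5 ≈ 105.60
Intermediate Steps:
Q = -10
n(y) = -3 (n(y) = 3 - 1*6 = 3 - 6 = -3)
B(H, d) = -2*d/5 (B(H, d) = (d + d)/(-10 + 5) = (2*d)/(-5) = (2*d)*(-1/5) = -2*d/5)
44*B(n(5), -6) = 44*(-2/5*(-6)) = 44*(12/5) = 528/5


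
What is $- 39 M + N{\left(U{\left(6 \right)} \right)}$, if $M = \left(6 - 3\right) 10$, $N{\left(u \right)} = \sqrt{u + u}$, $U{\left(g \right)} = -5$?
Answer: $-1170 + i \sqrt{10} \approx -1170.0 + 3.1623 i$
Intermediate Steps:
$N{\left(u \right)} = \sqrt{2} \sqrt{u}$ ($N{\left(u \right)} = \sqrt{2 u} = \sqrt{2} \sqrt{u}$)
$M = 30$ ($M = \left(6 - 3\right) 10 = 3 \cdot 10 = 30$)
$- 39 M + N{\left(U{\left(6 \right)} \right)} = \left(-39\right) 30 + \sqrt{2} \sqrt{-5} = -1170 + \sqrt{2} i \sqrt{5} = -1170 + i \sqrt{10}$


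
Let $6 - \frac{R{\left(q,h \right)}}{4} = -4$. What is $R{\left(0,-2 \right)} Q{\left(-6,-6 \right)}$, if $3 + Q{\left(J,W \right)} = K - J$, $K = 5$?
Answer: $320$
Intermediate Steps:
$Q{\left(J,W \right)} = 2 - J$ ($Q{\left(J,W \right)} = -3 - \left(-5 + J\right) = 2 - J$)
$R{\left(q,h \right)} = 40$ ($R{\left(q,h \right)} = 24 - -16 = 24 + 16 = 40$)
$R{\left(0,-2 \right)} Q{\left(-6,-6 \right)} = 40 \left(2 - -6\right) = 40 \left(2 + 6\right) = 40 \cdot 8 = 320$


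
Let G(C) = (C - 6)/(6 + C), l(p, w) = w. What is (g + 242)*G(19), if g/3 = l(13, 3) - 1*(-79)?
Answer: 6344/25 ≈ 253.76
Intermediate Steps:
G(C) = (-6 + C)/(6 + C)
g = 246 (g = 3*(3 - 1*(-79)) = 3*(3 + 79) = 3*82 = 246)
(g + 242)*G(19) = (246 + 242)*((-6 + 19)/(6 + 19)) = 488*(13/25) = 6344/25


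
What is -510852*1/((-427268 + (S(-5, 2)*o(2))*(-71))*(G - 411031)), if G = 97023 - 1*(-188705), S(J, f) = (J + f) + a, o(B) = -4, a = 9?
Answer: -127713/13331111473 ≈ -9.5801e-6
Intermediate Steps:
S(J, f) = 9 + J + f (S(J, f) = (J + f) + 9 = 9 + J + f)
G = 285728 (G = 97023 + 188705 = 285728)
-510852*1/((-427268 + (S(-5, 2)*o(2))*(-71))*(G - 411031)) = -510852*1/((-427268 + ((9 - 5 + 2)*(-4))*(-71))*(285728 - 411031)) = -510852*(-1/(125303*(-427268 + (6*(-4))*(-71)))) = -510852*(-1/(125303*(-427268 - 24*(-71)))) = -510852*(-1/(125303*(-427268 + 1704))) = -510852/((-125303*(-425564))) = -510852/53324445892 = -510852*1/53324445892 = -127713/13331111473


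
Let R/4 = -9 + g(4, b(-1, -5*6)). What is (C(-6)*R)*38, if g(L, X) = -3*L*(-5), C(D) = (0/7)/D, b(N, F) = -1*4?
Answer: 0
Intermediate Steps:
b(N, F) = -4
C(D) = 0 (C(D) = (0*(1/7))/D = 0/D = 0)
g(L, X) = 15*L
R = 204 (R = 4*(-9 + 15*4) = 4*(-9 + 60) = 4*51 = 204)
(C(-6)*R)*38 = (0*204)*38 = 0*38 = 0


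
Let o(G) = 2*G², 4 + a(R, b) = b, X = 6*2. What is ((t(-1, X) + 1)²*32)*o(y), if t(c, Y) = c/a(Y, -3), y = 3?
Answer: 36864/49 ≈ 752.33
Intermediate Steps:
X = 12
a(R, b) = -4 + b
t(c, Y) = -c/7 (t(c, Y) = c/(-4 - 3) = c/(-7) = c*(-⅐) = -c/7)
((t(-1, X) + 1)²*32)*o(y) = ((-⅐*(-1) + 1)²*32)*(2*3²) = ((⅐ + 1)²*32)*(2*9) = ((8/7)²*32)*18 = ((64/49)*32)*18 = (2048/49)*18 = 36864/49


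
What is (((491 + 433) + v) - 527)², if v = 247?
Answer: 414736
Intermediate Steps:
(((491 + 433) + v) - 527)² = (((491 + 433) + 247) - 527)² = ((924 + 247) - 527)² = (1171 - 527)² = 644² = 414736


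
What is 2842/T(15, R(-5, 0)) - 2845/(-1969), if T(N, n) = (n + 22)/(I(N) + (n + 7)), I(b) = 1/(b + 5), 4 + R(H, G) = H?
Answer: -8365397/19690 ≈ -424.85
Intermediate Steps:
R(H, G) = -4 + H
I(b) = 1/(5 + b)
T(N, n) = (22 + n)/(7 + n + 1/(5 + N)) (T(N, n) = (n + 22)/(1/(5 + N) + (n + 7)) = (22 + n)/(1/(5 + N) + (7 + n)) = (22 + n)/(7 + n + 1/(5 + N)))
2842/T(15, R(-5, 0)) - 2845/(-1969) = 2842/(((5 + 15)*(22 + (-4 - 5))/(1 + (5 + 15)*(7 + (-4 - 5))))) - 2845/(-1969) = 2842/((20*(22 - 9)/(1 + 20*(7 - 9)))) - 2845*(-1/1969) = 2842/((20*13/(1 + 20*(-2)))) + 2845/1969 = 2842/((20*13/(1 - 40))) + 2845/1969 = 2842/((20*13/(-39))) + 2845/1969 = 2842/((-1/39*20*13)) + 2845/1969 = 2842/(-20/3) + 2845/1969 = 2842*(-3/20) + 2845/1969 = -4263/10 + 2845/1969 = -8365397/19690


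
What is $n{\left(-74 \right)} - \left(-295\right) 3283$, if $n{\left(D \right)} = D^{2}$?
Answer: $973961$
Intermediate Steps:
$n{\left(-74 \right)} - \left(-295\right) 3283 = \left(-74\right)^{2} - \left(-295\right) 3283 = 5476 - -968485 = 5476 + 968485 = 973961$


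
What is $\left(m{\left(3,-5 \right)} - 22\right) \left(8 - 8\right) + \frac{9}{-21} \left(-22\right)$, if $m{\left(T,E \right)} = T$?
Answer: $\frac{66}{7} \approx 9.4286$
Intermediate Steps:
$\left(m{\left(3,-5 \right)} - 22\right) \left(8 - 8\right) + \frac{9}{-21} \left(-22\right) = \left(3 - 22\right) \left(8 - 8\right) + \frac{9}{-21} \left(-22\right) = - 19 \left(8 + \left(-10 + 2\right)\right) + 9 \left(- \frac{1}{21}\right) \left(-22\right) = - 19 \left(8 - 8\right) - - \frac{66}{7} = \left(-19\right) 0 + \frac{66}{7} = 0 + \frac{66}{7} = \frac{66}{7}$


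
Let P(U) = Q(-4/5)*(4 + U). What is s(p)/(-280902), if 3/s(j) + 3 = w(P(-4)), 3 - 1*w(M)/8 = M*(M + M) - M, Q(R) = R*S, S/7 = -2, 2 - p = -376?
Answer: -1/1966314 ≈ -5.0857e-7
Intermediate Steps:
p = 378 (p = 2 - 1*(-376) = 2 + 376 = 378)
S = -14 (S = 7*(-2) = -14)
Q(R) = -14*R (Q(R) = R*(-14) = -14*R)
P(U) = 224/5 + 56*U/5 (P(U) = (-(-56)/5)*(4 + U) = (-14*(-⅘))*(4 + U) = 56*(4 + U)/5 = 224/5 + 56*U/5)
w(M) = 24 - 16*M² + 8*M (w(M) = 24 - 8*(M*(M + M) - M) = 24 - 8*(M*(2*M) - M) = 24 - 8*(2*M² - M) = 24 - 8*(-M + 2*M²) = 24 + (-16*M² + 8*M) = 24 - 16*M² + 8*M)
s(j) = ⅐ (s(j) = 3/(-3 + (24 - 16*(224/5 + (56/5)*(-4))² + 8*(224/5 + (56/5)*(-4)))) = 3/(-3 + (24 - 16*(224/5 - 224/5)² + 8*(224/5 - 224/5))) = 3/(-3 + (24 - 16*0² + 8*0)) = 3/(-3 + (24 - 16*0 + 0)) = 3/(-3 + (24 + 0 + 0)) = 3/(-3 + 24) = 3/21 = 3*(1/21) = ⅐)
s(p)/(-280902) = (⅐)/(-280902) = (⅐)*(-1/280902) = -1/1966314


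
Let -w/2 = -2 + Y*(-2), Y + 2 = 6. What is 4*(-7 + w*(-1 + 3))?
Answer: 132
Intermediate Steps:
Y = 4 (Y = -2 + 6 = 4)
w = 20 (w = -2*(-2 + 4*(-2)) = -2*(-2 - 8) = -2*(-10) = 20)
4*(-7 + w*(-1 + 3)) = 4*(-7 + 20*(-1 + 3)) = 4*(-7 + 20*2) = 4*(-7 + 40) = 4*33 = 132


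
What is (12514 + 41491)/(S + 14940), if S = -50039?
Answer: -54005/35099 ≈ -1.5386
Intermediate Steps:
(12514 + 41491)/(S + 14940) = (12514 + 41491)/(-50039 + 14940) = 54005/(-35099) = 54005*(-1/35099) = -54005/35099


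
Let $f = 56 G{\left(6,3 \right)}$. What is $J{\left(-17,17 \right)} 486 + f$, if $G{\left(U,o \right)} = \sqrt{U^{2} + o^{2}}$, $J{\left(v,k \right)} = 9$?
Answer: $4374 + 168 \sqrt{5} \approx 4749.7$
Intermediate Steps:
$f = 168 \sqrt{5}$ ($f = 56 \sqrt{6^{2} + 3^{2}} = 56 \sqrt{36 + 9} = 56 \sqrt{45} = 56 \cdot 3 \sqrt{5} = 168 \sqrt{5} \approx 375.66$)
$J{\left(-17,17 \right)} 486 + f = 9 \cdot 486 + 168 \sqrt{5} = 4374 + 168 \sqrt{5}$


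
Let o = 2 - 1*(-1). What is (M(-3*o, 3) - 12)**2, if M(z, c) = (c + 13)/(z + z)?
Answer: 13456/81 ≈ 166.12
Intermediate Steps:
o = 3 (o = 2 + 1 = 3)
M(z, c) = (13 + c)/(2*z) (M(z, c) = (13 + c)/((2*z)) = (13 + c)*(1/(2*z)) = (13 + c)/(2*z))
(M(-3*o, 3) - 12)**2 = ((13 + 3)/(2*((-3*3))) - 12)**2 = ((1/2)*16/(-9) - 12)**2 = ((1/2)*(-1/9)*16 - 12)**2 = (-8/9 - 12)**2 = (-116/9)**2 = 13456/81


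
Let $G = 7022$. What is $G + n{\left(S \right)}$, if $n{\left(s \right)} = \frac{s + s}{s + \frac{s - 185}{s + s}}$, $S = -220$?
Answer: $\frac{135415858}{19279} \approx 7024.0$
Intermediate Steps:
$n{\left(s \right)} = \frac{2 s}{s + \frac{-185 + s}{2 s}}$
$G + n{\left(S \right)} = 7022 + \frac{4 \left(-220\right)^{2}}{-185 - 220 + 2 \left(-220\right)^{2}} = 7022 + 4 \cdot 48400 \frac{1}{-185 - 220 + 2 \cdot 48400} = 7022 + 4 \cdot 48400 \frac{1}{-185 - 220 + 96800} = 7022 + 4 \cdot 48400 \cdot \frac{1}{96395} = 7022 + \frac{38720}{19279} = \frac{135415858}{19279}$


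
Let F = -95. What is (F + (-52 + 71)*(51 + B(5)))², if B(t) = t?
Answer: 938961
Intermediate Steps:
(F + (-52 + 71)*(51 + B(5)))² = (-95 + (-52 + 71)*(51 + 5))² = (-95 + 19*56)² = (-95 + 1064)² = 969² = 938961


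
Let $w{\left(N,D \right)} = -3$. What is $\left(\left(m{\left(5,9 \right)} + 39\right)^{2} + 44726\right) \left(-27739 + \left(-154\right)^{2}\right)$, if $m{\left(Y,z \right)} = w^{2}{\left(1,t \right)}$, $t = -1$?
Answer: $-189201690$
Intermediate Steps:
$m{\left(Y,z \right)} = 9$ ($m{\left(Y,z \right)} = \left(-3\right)^{2} = 9$)
$\left(\left(m{\left(5,9 \right)} + 39\right)^{2} + 44726\right) \left(-27739 + \left(-154\right)^{2}\right) = \left(\left(9 + 39\right)^{2} + 44726\right) \left(-27739 + \left(-154\right)^{2}\right) = \left(48^{2} + 44726\right) \left(-27739 + 23716\right) = \left(2304 + 44726\right) \left(-4023\right) = 47030 \left(-4023\right) = -189201690$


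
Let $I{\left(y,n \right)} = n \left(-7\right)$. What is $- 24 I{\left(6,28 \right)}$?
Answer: $4704$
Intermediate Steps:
$I{\left(y,n \right)} = - 7 n$
$- 24 I{\left(6,28 \right)} = - 24 \left(\left(-7\right) 28\right) = \left(-24\right) \left(-196\right) = 4704$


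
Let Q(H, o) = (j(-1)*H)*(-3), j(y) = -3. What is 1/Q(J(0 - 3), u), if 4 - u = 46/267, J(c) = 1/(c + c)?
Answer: -2/3 ≈ -0.66667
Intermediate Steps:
J(c) = 1/(2*c)
u = 1022/267 (u = 4 - 46/267 = 1022/267 ≈ 3.8277)
Q(H, o) = 9*H (Q(H, o) = -3*H*(-3) = 9*H)
1/Q(J(0 - 3), u) = 1/(9*(1/(2*(0 - 3)))) = 1/(9*((1/2)/(-3))) = 1/(9*((1/2)*(-1/3))) = 1/(9*(-1/6)) = 1/(-3/2) = -2/3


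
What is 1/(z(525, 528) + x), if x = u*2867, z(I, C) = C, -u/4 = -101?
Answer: 1/1158796 ≈ 8.6296e-7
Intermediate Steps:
u = 404 (u = -4*(-101) = 404)
x = 1158268 (x = 404*2867 = 1158268)
1/(z(525, 528) + x) = 1/(528 + 1158268) = 1/1158796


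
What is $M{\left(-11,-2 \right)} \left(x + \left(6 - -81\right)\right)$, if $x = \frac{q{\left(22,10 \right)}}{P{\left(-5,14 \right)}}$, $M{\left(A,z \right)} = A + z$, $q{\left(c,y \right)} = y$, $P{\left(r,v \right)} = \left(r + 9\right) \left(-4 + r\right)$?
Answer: $- \frac{20293}{18} \approx -1127.4$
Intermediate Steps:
$P{\left(r,v \right)} = \left(-4 + r\right) \left(9 + r\right)$ ($P{\left(r,v \right)} = \left(9 + r\right) \left(-4 + r\right) = \left(-4 + r\right) \left(9 + r\right)$)
$x = - \frac{5}{18}$ ($x = \frac{10}{-36 + \left(-5\right)^{2} + 5 \left(-5\right)} = \frac{10}{-36 + 25 - 25} = \frac{10}{-36} = 10 \left(- \frac{1}{36}\right) = - \frac{5}{18} \approx -0.27778$)
$M{\left(-11,-2 \right)} \left(x + \left(6 - -81\right)\right) = \left(-11 - 2\right) \left(- \frac{5}{18} + \left(6 - -81\right)\right) = - 13 \left(- \frac{5}{18} + \left(6 + 81\right)\right) = - 13 \left(- \frac{5}{18} + 87\right) = \left(-13\right) \frac{1561}{18} = - \frac{20293}{18}$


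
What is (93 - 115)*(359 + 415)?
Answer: -17028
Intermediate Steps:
(93 - 115)*(359 + 415) = -22*774 = -17028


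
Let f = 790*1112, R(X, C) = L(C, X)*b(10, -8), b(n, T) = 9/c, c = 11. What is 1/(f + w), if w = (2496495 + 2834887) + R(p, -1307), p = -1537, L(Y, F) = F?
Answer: 11/68294649 ≈ 1.6107e-7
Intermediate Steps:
b(n, T) = 9/11
R(X, C) = 9*X/11 (R(X, C) = X*(9/11) = 9*X/11)
w = 58631369/11 (w = (2496495 + 2834887) + (9/11)*(-1537) = 5331382 - 13833/11 = 58631369/11 ≈ 5.3301e+6)
f = 878480
1/(f + w) = 1/(878480 + 58631369/11) = 1/(68294649/11) = 11/68294649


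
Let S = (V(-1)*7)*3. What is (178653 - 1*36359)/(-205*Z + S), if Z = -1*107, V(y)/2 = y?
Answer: 142294/21893 ≈ 6.4995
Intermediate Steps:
V(y) = 2*y
Z = -107
S = -42 (S = ((2*(-1))*7)*3 = -2*7*3 = -14*3 = -42)
(178653 - 1*36359)/(-205*Z + S) = (178653 - 1*36359)/(-205*(-107) - 42) = (178653 - 36359)/(21935 - 42) = 142294/21893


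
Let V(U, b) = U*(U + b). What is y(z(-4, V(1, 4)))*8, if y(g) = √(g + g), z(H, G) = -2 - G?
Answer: 8*I*√14 ≈ 29.933*I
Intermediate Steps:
y(g) = √2*√g (y(g) = √(2*g) = √2*√g)
y(z(-4, V(1, 4)))*8 = (√2*√(-2 - (1 + 4)))*8 = (√2*√(-2 - 5))*8 = (√2*√(-7))*8 = (√2*(I*√7))*8 = (I*√14)*8 = 8*I*√14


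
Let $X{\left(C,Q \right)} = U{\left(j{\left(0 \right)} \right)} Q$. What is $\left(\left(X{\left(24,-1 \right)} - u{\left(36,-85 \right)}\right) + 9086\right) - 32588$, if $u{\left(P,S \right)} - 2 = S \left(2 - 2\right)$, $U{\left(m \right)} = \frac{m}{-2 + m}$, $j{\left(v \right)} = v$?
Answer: $-23504$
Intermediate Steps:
$U{\left(m \right)} = \frac{m}{-2 + m}$
$u{\left(P,S \right)} = 2$ ($u{\left(P,S \right)} = 2 + S \left(2 - 2\right) = 2 + S 0 = 2 + 0 = 2$)
$X{\left(C,Q \right)} = 0$ ($X{\left(C,Q \right)} = \frac{0}{-2 + 0} Q = \frac{0}{-2} Q = 0 \left(- \frac{1}{2}\right) Q = 0 Q = 0$)
$\left(\left(X{\left(24,-1 \right)} - u{\left(36,-85 \right)}\right) + 9086\right) - 32588 = \left(\left(0 - 2\right) + 9086\right) - 32588 = \left(-2 + 9086\right) - 32588 = 9084 - 32588 = -23504$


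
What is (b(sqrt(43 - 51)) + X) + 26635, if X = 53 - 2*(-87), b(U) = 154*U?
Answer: 26862 + 308*I*sqrt(2) ≈ 26862.0 + 435.58*I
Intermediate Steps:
X = 227 (X = 53 + 174 = 227)
(b(sqrt(43 - 51)) + X) + 26635 = (154*sqrt(43 - 51) + 227) + 26635 = (154*sqrt(-8) + 227) + 26635 = (154*(2*I*sqrt(2)) + 227) + 26635 = (308*I*sqrt(2) + 227) + 26635 = (227 + 308*I*sqrt(2)) + 26635 = 26862 + 308*I*sqrt(2)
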